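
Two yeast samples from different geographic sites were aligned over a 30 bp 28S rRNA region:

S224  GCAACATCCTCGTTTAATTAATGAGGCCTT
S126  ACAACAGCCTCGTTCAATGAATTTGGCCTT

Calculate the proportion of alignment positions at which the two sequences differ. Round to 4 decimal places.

0.2000

Differing sites — 1:G/A; 7:T/G; 15:T/C; 19:T/G; 23:G/T; 24:A/T.
There are 6 differences over 30 sites, so p = 6/30 = 0.2000.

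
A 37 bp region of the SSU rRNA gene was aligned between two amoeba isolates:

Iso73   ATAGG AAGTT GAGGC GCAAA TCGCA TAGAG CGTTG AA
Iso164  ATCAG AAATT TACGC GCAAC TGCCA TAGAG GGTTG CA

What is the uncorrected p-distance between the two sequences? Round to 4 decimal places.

The sequences differ at positions 3 (A/C), 4 (G/A), 8 (G/A), 11 (G/T), 13 (G/C), 20 (A/C), 22 (C/G), 23 (G/C), 31 (C/G), 36 (A/C).
There are 10 differences over 37 sites, so p = 10/37 = 0.2703.

0.2703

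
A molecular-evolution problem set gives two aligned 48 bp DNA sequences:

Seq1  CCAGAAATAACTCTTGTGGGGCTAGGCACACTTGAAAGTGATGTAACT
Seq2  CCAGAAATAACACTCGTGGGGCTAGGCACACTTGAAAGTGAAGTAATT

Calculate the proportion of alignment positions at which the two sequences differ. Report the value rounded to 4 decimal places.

0.0833

Differing sites — 12:T/A; 15:T/C; 42:T/A; 47:C/T.
There are 4 differences over 48 sites, so p = 4/48 = 0.0833.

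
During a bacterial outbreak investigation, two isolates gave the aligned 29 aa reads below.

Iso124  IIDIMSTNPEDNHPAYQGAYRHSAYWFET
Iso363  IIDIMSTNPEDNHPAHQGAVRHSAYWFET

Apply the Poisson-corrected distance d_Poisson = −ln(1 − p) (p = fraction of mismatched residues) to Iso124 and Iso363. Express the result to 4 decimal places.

0.0715

Mismatches occur at site 16 (Y↔H), site 20 (Y↔V).
p = 2/29 = 0.068966.
d = −ln(1 − 0.068966) = −ln(0.931034) = 0.0715.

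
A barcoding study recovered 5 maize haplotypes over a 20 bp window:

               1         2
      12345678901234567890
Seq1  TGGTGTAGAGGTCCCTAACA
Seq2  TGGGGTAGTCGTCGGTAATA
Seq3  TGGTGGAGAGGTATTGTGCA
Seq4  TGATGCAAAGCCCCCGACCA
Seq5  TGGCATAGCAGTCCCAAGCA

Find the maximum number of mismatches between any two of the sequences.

Pairwise Hamming distances:
  Seq1 vs Seq2: 6
  Seq1 vs Seq3: 7
  Seq1 vs Seq4: 7
  Seq1 vs Seq5: 6
  Seq2 vs Seq3: 11
  Seq2 vs Seq4: 13
  Seq2 vs Seq5: 9
  Seq3 vs Seq4: 10
  Seq3 vs Seq5: 10
  Seq4 vs Seq5: 11
The largest is 13, between Seq2 and Seq4.

13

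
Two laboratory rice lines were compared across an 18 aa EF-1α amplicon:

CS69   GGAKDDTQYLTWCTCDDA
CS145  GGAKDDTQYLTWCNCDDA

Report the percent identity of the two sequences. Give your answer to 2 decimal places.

The sequences differ at position 14 (T/N).
17 of the 18 sites match, so the percent identity is 17/18 × 100 = 94.44%.

94.44%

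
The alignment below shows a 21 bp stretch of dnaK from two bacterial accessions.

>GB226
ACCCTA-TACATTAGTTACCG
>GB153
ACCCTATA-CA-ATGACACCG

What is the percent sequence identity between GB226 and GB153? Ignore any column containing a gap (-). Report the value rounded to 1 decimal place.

72.2%

Excluding the 3 gap columns leaves 18 comparable sites.
The sequences differ at positions 8 (T/A), 13 (T/A), 14 (A/T), 16 (T/A), 17 (T/C).
13 of the 18 comparable sites match, so the percent identity is 13/18 × 100 = 72.2%.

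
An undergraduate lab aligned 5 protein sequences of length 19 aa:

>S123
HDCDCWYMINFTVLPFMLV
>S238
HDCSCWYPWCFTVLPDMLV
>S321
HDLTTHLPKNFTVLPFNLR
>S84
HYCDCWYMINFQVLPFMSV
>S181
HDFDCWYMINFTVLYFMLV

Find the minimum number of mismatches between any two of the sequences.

Pairwise Hamming distances:
  S123 vs S238: 5
  S123 vs S321: 9
  S123 vs S84: 3
  S123 vs S181: 2
  S238 vs S321: 10
  S238 vs S84: 8
  S238 vs S181: 7
  S321 vs S84: 12
  S321 vs S181: 10
  S84 vs S181: 5
The smallest is 2, between S123 and S181.

2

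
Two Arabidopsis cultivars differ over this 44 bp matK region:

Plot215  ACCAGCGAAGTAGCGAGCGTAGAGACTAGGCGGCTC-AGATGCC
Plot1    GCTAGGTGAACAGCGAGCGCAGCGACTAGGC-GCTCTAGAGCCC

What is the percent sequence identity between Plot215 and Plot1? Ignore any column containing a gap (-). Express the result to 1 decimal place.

Excluding the 2 gap columns leaves 42 comparable sites.
Differing sites — 1:A/G; 3:C/T; 6:C/G; 7:G/T; 8:A/G; 10:G/A; 11:T/C; 20:T/C; 23:A/C; 41:T/G; 42:G/C.
31 of the 42 comparable sites match, so the percent identity is 31/42 × 100 = 73.8%.

73.8%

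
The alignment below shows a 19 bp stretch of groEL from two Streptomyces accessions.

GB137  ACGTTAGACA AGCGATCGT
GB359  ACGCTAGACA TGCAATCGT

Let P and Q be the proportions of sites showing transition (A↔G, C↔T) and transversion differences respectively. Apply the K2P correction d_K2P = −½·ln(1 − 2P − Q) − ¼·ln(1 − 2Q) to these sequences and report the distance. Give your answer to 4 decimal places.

Mismatches occur at site 4 (T↔C, transition), site 11 (A↔T, transversion), site 14 (G↔A, transition).
Of the 3 differences, 2 transitions and 1 transversion over 19 sites: P = 2/19 = 0.105263, Q = 1/19 = 0.052632.
d = −0.5·ln(0.736842) − 0.25·ln(0.894736) = −0.5·(-0.305382) − 0.25·(-0.111227) = 0.1805.

0.1805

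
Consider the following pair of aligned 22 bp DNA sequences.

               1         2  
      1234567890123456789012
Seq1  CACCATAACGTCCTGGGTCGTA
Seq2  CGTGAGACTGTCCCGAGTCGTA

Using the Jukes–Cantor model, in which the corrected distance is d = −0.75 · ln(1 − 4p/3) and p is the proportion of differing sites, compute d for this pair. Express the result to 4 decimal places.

Mismatches occur at site 2 (A↔G), site 3 (C↔T), site 4 (C↔G), site 6 (T↔G), site 8 (A↔C), site 9 (C↔T), site 14 (T↔C), site 16 (G↔A).
p = 8/22 = 0.363636.
d = −0.75 · ln(1 − (4/3)·0.363636) = −0.75 · ln(0.515152) = −0.75 · (-0.663293) = 0.4975.

0.4975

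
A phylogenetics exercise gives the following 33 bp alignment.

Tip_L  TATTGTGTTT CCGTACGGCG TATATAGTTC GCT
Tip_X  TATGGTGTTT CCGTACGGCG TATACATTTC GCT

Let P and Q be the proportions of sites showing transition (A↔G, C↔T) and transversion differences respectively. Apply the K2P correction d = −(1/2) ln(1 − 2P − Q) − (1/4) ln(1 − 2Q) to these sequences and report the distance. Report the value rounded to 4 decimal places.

0.0969

The sequences differ at positions 4 (T/G, transversion), 25 (T/C, transition), 27 (G/T, transversion).
Of the 3 differences, 1 transition and 2 transversions over 33 sites: P = 1/33 = 0.030303, Q = 2/33 = 0.060606.
d = −0.5·ln(0.878788) − 0.25·ln(0.878788) = −0.5·(-0.129212) − 0.25·(-0.129212) = 0.0969.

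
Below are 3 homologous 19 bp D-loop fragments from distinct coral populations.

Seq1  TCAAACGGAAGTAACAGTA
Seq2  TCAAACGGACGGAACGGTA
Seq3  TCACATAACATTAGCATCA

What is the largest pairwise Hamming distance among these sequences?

12

Pairwise Hamming distances:
  Seq1 vs Seq2: 3
  Seq1 vs Seq3: 9
  Seq2 vs Seq3: 12
The largest is 12, between Seq2 and Seq3.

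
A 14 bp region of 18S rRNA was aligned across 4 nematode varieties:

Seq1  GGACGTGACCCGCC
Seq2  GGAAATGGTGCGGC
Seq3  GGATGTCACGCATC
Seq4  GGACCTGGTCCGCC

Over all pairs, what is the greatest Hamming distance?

8

Pairwise Hamming distances:
  Seq1 vs Seq2: 6
  Seq1 vs Seq3: 5
  Seq1 vs Seq4: 3
  Seq2 vs Seq3: 7
  Seq2 vs Seq4: 4
  Seq3 vs Seq4: 8
The largest is 8, between Seq3 and Seq4.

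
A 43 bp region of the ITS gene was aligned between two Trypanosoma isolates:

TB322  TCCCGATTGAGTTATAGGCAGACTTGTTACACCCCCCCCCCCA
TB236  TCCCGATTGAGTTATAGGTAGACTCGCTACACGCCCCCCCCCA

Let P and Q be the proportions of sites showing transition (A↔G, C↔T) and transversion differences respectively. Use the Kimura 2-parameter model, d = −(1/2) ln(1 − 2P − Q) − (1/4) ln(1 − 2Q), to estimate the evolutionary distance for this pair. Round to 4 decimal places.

Mismatches occur at site 19 (C→T, transition), site 25 (T→C, transition), site 27 (T→C, transition), site 33 (C→G, transversion).
Of the 4 differences, 3 transitions and 1 transversion over 43 sites: P = 3/43 = 0.069767, Q = 1/43 = 0.023256.
d = −0.5·ln(0.837210) − 0.25·ln(0.953488) = −0.5·(-0.177680) − 0.25·(-0.047628) = 0.1007.

0.1007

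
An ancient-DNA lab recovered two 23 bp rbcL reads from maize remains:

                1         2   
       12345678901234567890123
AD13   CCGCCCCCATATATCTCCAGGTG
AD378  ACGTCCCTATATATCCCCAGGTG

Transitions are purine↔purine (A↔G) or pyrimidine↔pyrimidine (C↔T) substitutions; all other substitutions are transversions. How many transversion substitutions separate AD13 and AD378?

1

The sequences differ at positions 1 (C/A, transversion), 4 (C/T, transition), 8 (C/T, transition), 16 (T/C, transition).
Of the 4 differences, 3 transitions and 1 transversion, so the answer is 1.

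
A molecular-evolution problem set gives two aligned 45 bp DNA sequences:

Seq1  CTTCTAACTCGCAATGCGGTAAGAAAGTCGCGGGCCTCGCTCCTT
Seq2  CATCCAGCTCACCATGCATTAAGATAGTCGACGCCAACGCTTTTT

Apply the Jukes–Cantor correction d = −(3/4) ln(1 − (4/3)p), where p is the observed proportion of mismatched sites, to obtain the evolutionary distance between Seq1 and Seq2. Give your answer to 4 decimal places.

The sequences differ at positions 2 (T/A), 5 (T/C), 7 (A/G), 11 (G/A), 13 (A/C), 18 (G/A), 19 (G/T), 25 (A/T), 31 (C/A), 32 (G/C), 34 (G/C), 36 (C/A), 37 (T/A), 42 (C/T), 43 (C/T).
p = 15/45 = 0.333333.
d = −0.75 · ln(1 − (4/3)·0.333333) = −0.75 · ln(0.555556) = −0.75 · (-0.587786) = 0.4408.

0.4408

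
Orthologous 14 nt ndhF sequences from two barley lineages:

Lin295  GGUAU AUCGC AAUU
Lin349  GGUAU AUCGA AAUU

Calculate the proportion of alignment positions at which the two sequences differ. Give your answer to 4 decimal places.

0.0714

Differing sites — 10:C/A.
There are 1 differences over 14 sites, so p = 1/14 = 0.0714.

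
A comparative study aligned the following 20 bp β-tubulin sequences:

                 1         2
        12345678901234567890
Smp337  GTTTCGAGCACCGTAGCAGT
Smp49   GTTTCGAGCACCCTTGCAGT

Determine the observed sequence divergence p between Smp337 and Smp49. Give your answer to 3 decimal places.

0.100

Differing sites — 13:G/C; 15:A/T.
There are 2 differences over 20 sites, so p = 2/20 = 0.100.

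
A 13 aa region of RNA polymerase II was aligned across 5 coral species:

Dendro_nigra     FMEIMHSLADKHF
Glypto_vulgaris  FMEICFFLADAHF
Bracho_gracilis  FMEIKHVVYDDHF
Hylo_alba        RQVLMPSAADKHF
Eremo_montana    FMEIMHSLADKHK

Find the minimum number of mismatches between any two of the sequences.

1

Pairwise Hamming distances:
  Dendro_nigra vs Glypto_vulgaris: 4
  Dendro_nigra vs Bracho_gracilis: 5
  Dendro_nigra vs Hylo_alba: 6
  Dendro_nigra vs Eremo_montana: 1
  Glypto_vulgaris vs Bracho_gracilis: 6
  Glypto_vulgaris vs Hylo_alba: 9
  Glypto_vulgaris vs Eremo_montana: 5
  Bracho_gracilis vs Hylo_alba: 10
  Bracho_gracilis vs Eremo_montana: 6
  Hylo_alba vs Eremo_montana: 7
The smallest is 1, between Dendro_nigra and Eremo_montana.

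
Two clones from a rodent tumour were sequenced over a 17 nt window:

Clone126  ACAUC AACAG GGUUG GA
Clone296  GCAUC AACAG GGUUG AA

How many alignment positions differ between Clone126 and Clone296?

Differing sites — 1:A/G; 16:G/A.
That gives 2 mismatches out of 17 aligned sites, so the Hamming distance is 2.

2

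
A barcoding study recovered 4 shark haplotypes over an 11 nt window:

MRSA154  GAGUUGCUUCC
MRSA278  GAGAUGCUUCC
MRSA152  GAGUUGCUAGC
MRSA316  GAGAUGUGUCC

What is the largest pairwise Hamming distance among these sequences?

5

Pairwise Hamming distances:
  MRSA154 vs MRSA278: 1
  MRSA154 vs MRSA152: 2
  MRSA154 vs MRSA316: 3
  MRSA278 vs MRSA152: 3
  MRSA278 vs MRSA316: 2
  MRSA152 vs MRSA316: 5
The largest is 5, between MRSA152 and MRSA316.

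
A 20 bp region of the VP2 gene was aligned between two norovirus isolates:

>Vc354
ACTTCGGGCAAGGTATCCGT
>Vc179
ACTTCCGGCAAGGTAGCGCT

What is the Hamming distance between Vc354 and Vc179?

Differing sites — 6:G/C; 16:T/G; 18:C/G; 19:G/C.
That gives 4 mismatches out of 20 aligned sites, so the Hamming distance is 4.

4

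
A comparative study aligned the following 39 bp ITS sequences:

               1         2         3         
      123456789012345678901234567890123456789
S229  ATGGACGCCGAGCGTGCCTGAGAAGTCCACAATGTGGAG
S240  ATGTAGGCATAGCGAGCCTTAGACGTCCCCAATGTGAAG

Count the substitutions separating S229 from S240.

9

Differing sites — 4:G/T; 6:C/G; 9:C/A; 10:G/T; 15:T/A; 20:G/T; 24:A/C; 29:A/C; 37:G/A.
That gives 9 mismatches out of 39 aligned sites, so the Hamming distance is 9.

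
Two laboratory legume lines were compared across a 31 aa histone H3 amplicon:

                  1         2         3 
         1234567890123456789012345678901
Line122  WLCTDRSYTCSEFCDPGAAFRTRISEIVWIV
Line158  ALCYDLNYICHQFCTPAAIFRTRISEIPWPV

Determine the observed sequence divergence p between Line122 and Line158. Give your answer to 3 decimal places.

The sequences differ at positions 1 (W/A), 4 (T/Y), 6 (R/L), 7 (S/N), 9 (T/I), 11 (S/H), 12 (E/Q), 15 (D/T), 17 (G/A), 19 (A/I), 28 (V/P), 30 (I/P).
There are 12 differences over 31 sites, so p = 12/31 = 0.387.

0.387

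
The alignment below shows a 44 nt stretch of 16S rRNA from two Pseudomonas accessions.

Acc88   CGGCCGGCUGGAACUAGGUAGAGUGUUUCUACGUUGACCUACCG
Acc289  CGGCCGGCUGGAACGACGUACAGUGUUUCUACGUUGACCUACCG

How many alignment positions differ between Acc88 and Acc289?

The sequences differ at positions 15 (U/G), 17 (G/C), 21 (G/C).
That gives 3 mismatches out of 44 aligned sites, so the Hamming distance is 3.

3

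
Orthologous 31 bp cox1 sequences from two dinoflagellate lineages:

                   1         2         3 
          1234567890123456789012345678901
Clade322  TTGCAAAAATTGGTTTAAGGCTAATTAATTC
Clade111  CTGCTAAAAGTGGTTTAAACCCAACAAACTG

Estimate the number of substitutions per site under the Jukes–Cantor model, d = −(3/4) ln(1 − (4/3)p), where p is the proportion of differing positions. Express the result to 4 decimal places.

0.4217

The sequences differ at positions 1 (T/C), 5 (A/T), 10 (T/G), 19 (G/A), 20 (G/C), 22 (T/C), 25 (T/C), 26 (T/A), 29 (T/C), 31 (C/G).
p = 10/31 = 0.322581.
d = −0.75 · ln(1 − (4/3)·0.322581) = −0.75 · ln(0.569892) = −0.75 · (-0.562308) = 0.4217.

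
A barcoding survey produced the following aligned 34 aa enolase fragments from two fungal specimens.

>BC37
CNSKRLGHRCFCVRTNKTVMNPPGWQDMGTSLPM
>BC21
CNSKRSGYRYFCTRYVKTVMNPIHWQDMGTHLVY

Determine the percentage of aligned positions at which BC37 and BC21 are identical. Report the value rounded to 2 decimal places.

67.65%

Mismatches occur at site 6 (L↔S), site 8 (H↔Y), site 10 (C↔Y), site 13 (V↔T), site 15 (T↔Y), site 16 (N↔V), site 23 (P↔I), site 24 (G↔H), site 31 (S↔H), site 33 (P↔V), site 34 (M↔Y).
23 of the 34 sites match, so the percent identity is 23/34 × 100 = 67.65%.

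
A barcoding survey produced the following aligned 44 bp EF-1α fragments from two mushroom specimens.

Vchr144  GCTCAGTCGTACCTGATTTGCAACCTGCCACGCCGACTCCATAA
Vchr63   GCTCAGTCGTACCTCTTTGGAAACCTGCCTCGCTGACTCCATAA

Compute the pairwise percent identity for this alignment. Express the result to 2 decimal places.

86.36%

The sequences differ at positions 15 (G/C), 16 (A/T), 19 (T/G), 21 (C/A), 30 (A/T), 34 (C/T).
38 of the 44 sites match, so the percent identity is 38/44 × 100 = 86.36%.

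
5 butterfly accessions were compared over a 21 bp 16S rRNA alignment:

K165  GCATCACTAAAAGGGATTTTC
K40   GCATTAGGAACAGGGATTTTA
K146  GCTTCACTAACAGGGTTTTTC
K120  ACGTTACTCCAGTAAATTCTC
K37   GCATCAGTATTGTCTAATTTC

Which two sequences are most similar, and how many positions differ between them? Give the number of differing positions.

3

Pairwise Hamming distances:
  K165 vs K40: 5
  K165 vs K146: 3
  K165 vs K120: 10
  K165 vs K37: 8
  K40 vs K146: 6
  K40 vs K120: 13
  K40 vs K37: 10
  K146 vs K120: 12
  K146 vs K37: 10
  K120 vs K37: 11
The smallest is 3, between K165 and K146.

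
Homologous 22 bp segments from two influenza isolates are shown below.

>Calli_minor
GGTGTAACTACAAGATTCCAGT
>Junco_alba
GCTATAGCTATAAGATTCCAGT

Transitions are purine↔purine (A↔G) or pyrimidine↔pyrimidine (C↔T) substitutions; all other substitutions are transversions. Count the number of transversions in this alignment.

1

Mismatches occur at site 2 (G↔C, transversion), site 4 (G↔A, transition), site 7 (A↔G, transition), site 11 (C↔T, transition).
Of the 4 differences, 3 transitions and 1 transversion, so the answer is 1.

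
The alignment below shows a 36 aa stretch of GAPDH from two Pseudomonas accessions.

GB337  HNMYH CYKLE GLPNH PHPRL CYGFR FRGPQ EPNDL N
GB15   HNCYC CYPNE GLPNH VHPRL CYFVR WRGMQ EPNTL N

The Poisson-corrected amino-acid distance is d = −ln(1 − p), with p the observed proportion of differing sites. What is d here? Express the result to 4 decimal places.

0.3254

Differing sites — 3:M/C; 5:H/C; 8:K/P; 9:L/N; 16:P/V; 23:G/F; 24:F/V; 26:F/W; 29:P/M; 34:D/T.
p = 10/36 = 0.277778.
d = −ln(1 − 0.277778) = −ln(0.722222) = 0.3254.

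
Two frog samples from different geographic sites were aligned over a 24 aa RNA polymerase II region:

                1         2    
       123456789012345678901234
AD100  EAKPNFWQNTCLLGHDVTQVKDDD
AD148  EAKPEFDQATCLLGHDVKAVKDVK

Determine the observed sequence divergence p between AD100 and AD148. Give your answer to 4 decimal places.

Differing sites — 5:N/E; 7:W/D; 9:N/A; 18:T/K; 19:Q/A; 23:D/V; 24:D/K.
There are 7 differences over 24 sites, so p = 7/24 = 0.2917.

0.2917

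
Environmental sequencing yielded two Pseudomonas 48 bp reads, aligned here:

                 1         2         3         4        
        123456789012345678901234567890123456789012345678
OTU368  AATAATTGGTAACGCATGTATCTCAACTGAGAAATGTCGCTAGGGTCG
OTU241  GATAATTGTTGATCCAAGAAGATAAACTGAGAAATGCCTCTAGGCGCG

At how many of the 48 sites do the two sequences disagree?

Differing sites — 1:A/G; 9:G/T; 11:A/G; 13:C/T; 14:G/C; 17:T/A; 19:T/A; 21:T/G; 22:C/A; 24:C/A; 37:T/C; 39:G/T; 45:G/C; 46:T/G.
That gives 14 mismatches out of 48 aligned sites, so the Hamming distance is 14.

14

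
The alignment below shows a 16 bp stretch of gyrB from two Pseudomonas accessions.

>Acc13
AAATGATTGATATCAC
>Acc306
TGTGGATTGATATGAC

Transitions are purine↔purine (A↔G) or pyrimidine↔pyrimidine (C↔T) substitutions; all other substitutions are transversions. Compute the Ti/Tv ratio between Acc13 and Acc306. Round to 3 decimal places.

The sequences differ at positions 1 (A/T, transversion), 2 (A/G, transition), 3 (A/T, transversion), 4 (T/G, transversion), 14 (C/G, transversion).
Of the 5 differences, 1 transition and 4 transversions, so Ti/Tv = 1/4 = 0.250.

0.250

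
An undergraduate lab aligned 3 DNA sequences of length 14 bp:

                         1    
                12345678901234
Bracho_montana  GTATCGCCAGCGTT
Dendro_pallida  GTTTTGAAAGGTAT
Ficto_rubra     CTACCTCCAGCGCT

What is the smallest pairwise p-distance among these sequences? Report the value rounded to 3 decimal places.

0.286

Pairwise Hamming distances:
  Bracho_montana vs Dendro_pallida: 7
  Bracho_montana vs Ficto_rubra: 4
  Dendro_pallida vs Ficto_rubra: 10
The smallest is 4 mismatches, between Bracho_montana and Ficto_rubra; p = 4/14 = 0.286.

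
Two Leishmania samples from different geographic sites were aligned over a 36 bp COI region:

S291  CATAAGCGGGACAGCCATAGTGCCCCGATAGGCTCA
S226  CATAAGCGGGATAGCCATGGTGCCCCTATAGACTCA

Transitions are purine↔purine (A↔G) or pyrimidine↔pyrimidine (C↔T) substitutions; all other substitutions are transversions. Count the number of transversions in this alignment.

The sequences differ at positions 12 (C/T, transition), 19 (A/G, transition), 27 (G/T, transversion), 32 (G/A, transition).
Of the 4 differences, 3 transitions and 1 transversion, so the answer is 1.

1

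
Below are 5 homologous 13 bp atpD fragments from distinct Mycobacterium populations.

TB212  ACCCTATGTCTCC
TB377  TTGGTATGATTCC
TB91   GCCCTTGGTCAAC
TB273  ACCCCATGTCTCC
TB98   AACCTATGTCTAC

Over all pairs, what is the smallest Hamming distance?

1

Pairwise Hamming distances:
  TB212 vs TB377: 6
  TB212 vs TB91: 5
  TB212 vs TB273: 1
  TB212 vs TB98: 2
  TB377 vs TB91: 10
  TB377 vs TB273: 7
  TB377 vs TB98: 7
  TB91 vs TB273: 6
  TB91 vs TB98: 5
  TB273 vs TB98: 3
The smallest is 1, between TB212 and TB273.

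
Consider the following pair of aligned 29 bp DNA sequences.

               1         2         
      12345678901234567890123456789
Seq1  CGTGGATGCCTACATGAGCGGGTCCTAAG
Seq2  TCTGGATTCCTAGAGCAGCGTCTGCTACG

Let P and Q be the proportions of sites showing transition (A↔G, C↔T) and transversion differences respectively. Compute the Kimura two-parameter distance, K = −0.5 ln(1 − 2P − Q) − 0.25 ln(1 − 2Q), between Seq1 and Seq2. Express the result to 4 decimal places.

0.4808

The sequences differ at positions 1 (C/T, transition), 2 (G/C, transversion), 8 (G/T, transversion), 13 (C/G, transversion), 15 (T/G, transversion), 16 (G/C, transversion), 21 (G/T, transversion), 22 (G/C, transversion), 24 (C/G, transversion), 28 (A/C, transversion).
Of the 10 differences, 1 transition and 9 transversions over 29 sites: P = 1/29 = 0.034483, Q = 9/29 = 0.310345.
d = −0.5·ln(0.620689) − 0.25·ln(0.379310) = −0.5·(-0.476925) − 0.25·(-0.969401) = 0.4808.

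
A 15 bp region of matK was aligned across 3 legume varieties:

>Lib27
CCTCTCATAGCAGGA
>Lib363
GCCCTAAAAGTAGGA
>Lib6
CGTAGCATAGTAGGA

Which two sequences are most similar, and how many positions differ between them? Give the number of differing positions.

Pairwise Hamming distances:
  Lib27 vs Lib363: 5
  Lib27 vs Lib6: 4
  Lib363 vs Lib6: 7
The smallest is 4, between Lib27 and Lib6.

4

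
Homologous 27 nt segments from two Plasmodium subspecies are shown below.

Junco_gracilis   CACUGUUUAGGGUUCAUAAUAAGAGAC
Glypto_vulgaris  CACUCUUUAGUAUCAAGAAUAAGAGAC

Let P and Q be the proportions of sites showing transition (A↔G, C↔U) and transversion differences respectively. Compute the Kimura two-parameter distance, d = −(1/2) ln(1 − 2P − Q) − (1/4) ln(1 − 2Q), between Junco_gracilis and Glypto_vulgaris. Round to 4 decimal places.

0.2635

Differing sites — 5:G/C (Tv); 11:G/U (Tv); 12:G/A (Ti); 14:U/C (Ti); 15:C/A (Tv); 17:U/G (Tv).
Of the 6 differences, 2 transitions and 4 transversions over 27 sites: P = 2/27 = 0.074074, Q = 4/27 = 0.148148.
d = −0.5·ln(0.703704) − 0.25·ln(0.703704) = −0.5·(-0.351397) − 0.25·(-0.351397) = 0.2635.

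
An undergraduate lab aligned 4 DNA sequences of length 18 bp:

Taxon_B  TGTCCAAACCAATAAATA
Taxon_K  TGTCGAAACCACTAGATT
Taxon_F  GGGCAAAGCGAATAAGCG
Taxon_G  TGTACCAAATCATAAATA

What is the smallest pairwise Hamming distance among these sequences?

Pairwise Hamming distances:
  Taxon_B vs Taxon_K: 4
  Taxon_B vs Taxon_F: 8
  Taxon_B vs Taxon_G: 5
  Taxon_K vs Taxon_F: 10
  Taxon_K vs Taxon_G: 9
  Taxon_F vs Taxon_G: 12
The smallest is 4, between Taxon_B and Taxon_K.

4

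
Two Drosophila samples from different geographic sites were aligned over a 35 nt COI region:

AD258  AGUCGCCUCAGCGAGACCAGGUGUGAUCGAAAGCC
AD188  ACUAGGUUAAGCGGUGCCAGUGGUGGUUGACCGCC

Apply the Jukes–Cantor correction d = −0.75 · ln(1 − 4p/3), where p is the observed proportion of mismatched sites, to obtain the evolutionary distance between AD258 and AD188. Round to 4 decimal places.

The sequences differ at positions 2 (G/C), 4 (C/A), 6 (C/G), 7 (C/U), 9 (C/A), 14 (A/G), 15 (G/U), 16 (A/G), 21 (G/U), 22 (U/G), 26 (A/G), 28 (C/U), 31 (A/C), 32 (A/C).
p = 14/35 = 0.400000.
d = −0.75 · ln(1 − (4/3)·0.400000) = −0.75 · ln(0.466667) = −0.75 · (-0.762139) = 0.5716.

0.5716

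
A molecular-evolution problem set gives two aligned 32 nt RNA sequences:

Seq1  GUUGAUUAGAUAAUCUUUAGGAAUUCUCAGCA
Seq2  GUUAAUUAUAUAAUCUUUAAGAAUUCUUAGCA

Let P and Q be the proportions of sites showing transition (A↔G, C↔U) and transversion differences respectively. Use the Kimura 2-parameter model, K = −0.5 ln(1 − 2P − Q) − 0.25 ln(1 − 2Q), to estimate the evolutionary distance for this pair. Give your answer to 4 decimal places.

Mismatches occur at site 4 (G→A, transition), site 9 (G→U, transversion), site 20 (G→A, transition), site 28 (C→U, transition).
Of the 4 differences, 3 transitions and 1 transversion over 32 sites: P = 3/32 = 0.093750, Q = 1/32 = 0.031250.
d = −0.5·ln(0.781250) − 0.25·ln(0.937500) = −0.5·(-0.246860) − 0.25·(-0.064539) = 0.1396.

0.1396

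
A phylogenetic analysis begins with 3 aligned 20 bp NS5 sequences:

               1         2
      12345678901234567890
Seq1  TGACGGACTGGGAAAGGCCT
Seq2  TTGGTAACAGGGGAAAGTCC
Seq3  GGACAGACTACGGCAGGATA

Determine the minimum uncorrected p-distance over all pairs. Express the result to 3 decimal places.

Pairwise Hamming distances:
  Seq1 vs Seq2: 10
  Seq1 vs Seq3: 9
  Seq2 vs Seq3: 14
The smallest is 9 mismatches, between Seq1 and Seq3; p = 9/20 = 0.450.

0.450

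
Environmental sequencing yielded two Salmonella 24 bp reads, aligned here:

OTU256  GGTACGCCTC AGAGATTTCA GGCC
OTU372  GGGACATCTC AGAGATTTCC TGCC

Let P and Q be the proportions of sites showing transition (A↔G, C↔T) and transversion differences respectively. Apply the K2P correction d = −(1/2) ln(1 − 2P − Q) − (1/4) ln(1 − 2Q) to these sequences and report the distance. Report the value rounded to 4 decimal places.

0.2443

Differing sites — 3:T/G (Tv); 6:G/A (Ti); 7:C/T (Ti); 20:A/C (Tv); 21:G/T (Tv).
Of the 5 differences, 2 transitions and 3 transversions over 24 sites: P = 2/24 = 0.083333, Q = 3/24 = 0.125000.
d = −0.5·ln(0.708334) − 0.25·ln(0.750000) = −0.5·(-0.344840) − 0.25·(-0.287682) = 0.2443.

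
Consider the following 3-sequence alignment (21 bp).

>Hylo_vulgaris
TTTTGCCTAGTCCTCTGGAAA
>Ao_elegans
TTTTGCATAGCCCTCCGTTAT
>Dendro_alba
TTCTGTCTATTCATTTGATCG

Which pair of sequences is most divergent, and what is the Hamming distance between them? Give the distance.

11

Pairwise Hamming distances:
  Hylo_vulgaris vs Ao_elegans: 6
  Hylo_vulgaris vs Dendro_alba: 9
  Ao_elegans vs Dendro_alba: 11
The largest is 11, between Ao_elegans and Dendro_alba.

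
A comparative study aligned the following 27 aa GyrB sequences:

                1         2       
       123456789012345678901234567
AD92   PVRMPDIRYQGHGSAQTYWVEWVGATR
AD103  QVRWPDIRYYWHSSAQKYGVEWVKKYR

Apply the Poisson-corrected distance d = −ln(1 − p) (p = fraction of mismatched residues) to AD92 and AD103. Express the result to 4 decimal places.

0.4626

The sequences differ at positions 1 (P/Q), 4 (M/W), 10 (Q/Y), 11 (G/W), 13 (G/S), 17 (T/K), 19 (W/G), 24 (G/K), 25 (A/K), 26 (T/Y).
p = 10/27 = 0.370370.
d = −ln(1 − 0.370370) = −ln(0.629630) = 0.4626.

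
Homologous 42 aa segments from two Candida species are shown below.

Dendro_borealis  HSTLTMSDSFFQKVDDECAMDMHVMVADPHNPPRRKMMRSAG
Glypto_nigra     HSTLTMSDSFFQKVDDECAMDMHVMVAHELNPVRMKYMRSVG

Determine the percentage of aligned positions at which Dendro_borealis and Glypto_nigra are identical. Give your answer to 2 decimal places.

83.33%

Differing sites — 28:D/H; 29:P/E; 30:H/L; 33:P/V; 35:R/M; 37:M/Y; 41:A/V.
35 of the 42 sites match, so the percent identity is 35/42 × 100 = 83.33%.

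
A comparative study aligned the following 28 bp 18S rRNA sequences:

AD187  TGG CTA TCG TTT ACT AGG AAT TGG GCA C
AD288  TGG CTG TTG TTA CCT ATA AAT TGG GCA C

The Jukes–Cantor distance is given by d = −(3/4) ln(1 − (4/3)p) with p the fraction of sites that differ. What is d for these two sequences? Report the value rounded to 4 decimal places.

0.2524

Mismatches occur at site 6 (A/G), site 8 (C/T), site 12 (T/A), site 13 (A/C), site 17 (G/T), site 18 (G/A).
p = 6/28 = 0.214286.
d = −0.75 · ln(1 − (4/3)·0.214286) = −0.75 · ln(0.714285) = −0.75 · (-0.336473) = 0.2524.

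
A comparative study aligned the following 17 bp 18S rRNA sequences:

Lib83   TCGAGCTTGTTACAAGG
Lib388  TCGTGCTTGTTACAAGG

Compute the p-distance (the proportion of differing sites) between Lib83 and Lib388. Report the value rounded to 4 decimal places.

0.0588

A single mismatch occurs at site 4 (A/T).
There are 1 differences over 17 sites, so p = 1/17 = 0.0588.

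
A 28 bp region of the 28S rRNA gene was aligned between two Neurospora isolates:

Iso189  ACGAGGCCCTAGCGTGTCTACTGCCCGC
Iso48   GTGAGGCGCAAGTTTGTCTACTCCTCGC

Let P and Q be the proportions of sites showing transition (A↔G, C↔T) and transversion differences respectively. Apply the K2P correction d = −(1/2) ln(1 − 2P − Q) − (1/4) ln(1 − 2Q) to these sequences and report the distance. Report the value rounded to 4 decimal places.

The sequences differ at positions 1 (A/G, transition), 2 (C/T, transition), 8 (C/G, transversion), 10 (T/A, transversion), 13 (C/T, transition), 14 (G/T, transversion), 23 (G/C, transversion), 25 (C/T, transition).
Of the 8 differences, 4 transitions and 4 transversions over 28 sites: P = 4/28 = 0.142857, Q = 4/28 = 0.142857.
d = −0.5·ln(0.571429) − 0.25·ln(0.714286) = −0.5·(-0.559615) − 0.25·(-0.336472) = 0.3639.

0.3639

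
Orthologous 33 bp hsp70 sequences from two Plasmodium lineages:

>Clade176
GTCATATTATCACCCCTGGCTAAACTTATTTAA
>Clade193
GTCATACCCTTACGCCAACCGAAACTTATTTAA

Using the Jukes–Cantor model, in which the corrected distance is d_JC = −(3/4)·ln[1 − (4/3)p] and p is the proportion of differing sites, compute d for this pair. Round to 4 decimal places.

Differing sites — 7:T/C; 8:T/C; 9:A/C; 11:C/T; 14:C/G; 17:T/A; 18:G/A; 19:G/C; 21:T/G.
p = 9/33 = 0.272727.
d = −0.75 · ln(1 − (4/3)·0.272727) = −0.75 · ln(0.636364) = −0.75 · (-0.451985) = 0.3390.

0.3390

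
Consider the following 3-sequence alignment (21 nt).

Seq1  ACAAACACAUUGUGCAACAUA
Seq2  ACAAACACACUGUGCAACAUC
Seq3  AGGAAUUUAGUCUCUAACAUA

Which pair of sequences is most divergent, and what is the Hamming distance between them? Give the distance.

Pairwise Hamming distances:
  Seq1 vs Seq2: 2
  Seq1 vs Seq3: 9
  Seq2 vs Seq3: 10
The largest is 10, between Seq2 and Seq3.

10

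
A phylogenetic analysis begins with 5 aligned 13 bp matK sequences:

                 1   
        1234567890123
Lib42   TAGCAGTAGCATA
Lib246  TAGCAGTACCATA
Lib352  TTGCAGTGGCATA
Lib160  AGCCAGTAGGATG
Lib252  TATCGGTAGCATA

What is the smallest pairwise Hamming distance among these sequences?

1

Pairwise Hamming distances:
  Lib42 vs Lib246: 1
  Lib42 vs Lib352: 2
  Lib42 vs Lib160: 5
  Lib42 vs Lib252: 2
  Lib246 vs Lib352: 3
  Lib246 vs Lib160: 6
  Lib246 vs Lib252: 3
  Lib352 vs Lib160: 6
  Lib352 vs Lib252: 4
  Lib160 vs Lib252: 6
The smallest is 1, between Lib42 and Lib246.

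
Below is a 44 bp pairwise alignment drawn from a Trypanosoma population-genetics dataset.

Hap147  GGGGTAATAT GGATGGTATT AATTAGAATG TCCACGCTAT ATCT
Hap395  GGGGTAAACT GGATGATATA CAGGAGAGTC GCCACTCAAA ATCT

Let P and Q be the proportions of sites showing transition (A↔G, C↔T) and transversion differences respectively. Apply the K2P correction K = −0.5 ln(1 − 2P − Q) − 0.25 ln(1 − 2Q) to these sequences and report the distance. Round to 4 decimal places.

The sequences differ at positions 8 (T/A, transversion), 9 (A/C, transversion), 16 (G/A, transition), 20 (T/A, transversion), 21 (A/C, transversion), 23 (T/G, transversion), 24 (T/G, transversion), 28 (A/G, transition), 30 (G/C, transversion), 31 (T/G, transversion), 36 (G/T, transversion), 38 (T/A, transversion), 40 (T/A, transversion).
Of the 13 differences, 2 transitions and 11 transversions over 44 sites: P = 2/44 = 0.045455, Q = 11/44 = 0.250000.
d = −0.5·ln(0.659090) − 0.25·ln(0.500000) = −0.5·(-0.416895) − 0.25·(-0.693147) = 0.3817.

0.3817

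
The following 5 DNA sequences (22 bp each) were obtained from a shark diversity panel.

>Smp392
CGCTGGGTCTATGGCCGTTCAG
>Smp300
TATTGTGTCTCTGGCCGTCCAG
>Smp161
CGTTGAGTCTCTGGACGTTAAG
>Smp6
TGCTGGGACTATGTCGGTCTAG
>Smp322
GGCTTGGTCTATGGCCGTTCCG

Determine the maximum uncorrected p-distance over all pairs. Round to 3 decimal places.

0.455

Pairwise Hamming distances:
  Smp392 vs Smp300: 6
  Smp392 vs Smp161: 5
  Smp392 vs Smp6: 6
  Smp392 vs Smp322: 3
  Smp300 vs Smp161: 6
  Smp300 vs Smp6: 8
  Smp300 vs Smp322: 8
  Smp161 vs Smp6: 10
  Smp161 vs Smp322: 8
  Smp6 vs Smp322: 8
The largest is 10 mismatches, between Smp161 and Smp6; p = 10/22 = 0.455.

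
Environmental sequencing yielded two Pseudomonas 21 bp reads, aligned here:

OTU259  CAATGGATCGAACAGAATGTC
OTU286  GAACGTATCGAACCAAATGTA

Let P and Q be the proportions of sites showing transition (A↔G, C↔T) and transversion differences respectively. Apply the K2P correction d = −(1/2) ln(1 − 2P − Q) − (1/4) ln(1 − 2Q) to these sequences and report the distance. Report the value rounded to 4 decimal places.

0.3597

The sequences differ at positions 1 (C/G, transversion), 4 (T/C, transition), 6 (G/T, transversion), 14 (A/C, transversion), 15 (G/A, transition), 21 (C/A, transversion).
Of the 6 differences, 2 transitions and 4 transversions over 21 sites: P = 2/21 = 0.095238, Q = 4/21 = 0.190476.
d = −0.5·ln(0.619048) − 0.25·ln(0.619048) = −0.5·(-0.479572) − 0.25·(-0.479572) = 0.3597.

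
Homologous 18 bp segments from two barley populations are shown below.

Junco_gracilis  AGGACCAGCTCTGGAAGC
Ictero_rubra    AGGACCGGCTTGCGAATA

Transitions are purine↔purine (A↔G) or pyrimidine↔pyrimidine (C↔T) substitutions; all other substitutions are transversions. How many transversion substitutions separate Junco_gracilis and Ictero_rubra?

The sequences differ at positions 7 (A/G, transition), 11 (C/T, transition), 12 (T/G, transversion), 13 (G/C, transversion), 17 (G/T, transversion), 18 (C/A, transversion).
Of the 6 differences, 2 transitions and 4 transversions, so the answer is 4.

4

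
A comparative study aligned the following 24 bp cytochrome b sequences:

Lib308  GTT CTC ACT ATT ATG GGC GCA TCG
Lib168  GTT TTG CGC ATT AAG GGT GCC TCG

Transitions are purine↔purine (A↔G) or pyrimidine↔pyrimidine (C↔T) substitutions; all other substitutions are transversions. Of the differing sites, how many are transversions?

Differing sites — 4:C/T (Ti); 6:C/G (Tv); 7:A/C (Tv); 8:C/G (Tv); 9:T/C (Ti); 14:T/A (Tv); 18:C/T (Ti); 21:A/C (Tv).
Of the 8 differences, 3 transitions and 5 transversions, so the answer is 5.

5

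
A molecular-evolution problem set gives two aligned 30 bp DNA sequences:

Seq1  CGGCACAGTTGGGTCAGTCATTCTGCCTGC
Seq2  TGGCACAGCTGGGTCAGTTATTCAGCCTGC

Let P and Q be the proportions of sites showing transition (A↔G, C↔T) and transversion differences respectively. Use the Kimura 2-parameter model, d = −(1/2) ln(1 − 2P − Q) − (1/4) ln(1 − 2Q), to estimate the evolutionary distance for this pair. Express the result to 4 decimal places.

0.1501

Mismatches occur at site 1 (C/T, transition), site 9 (T/C, transition), site 19 (C/T, transition), site 24 (T/A, transversion).
Of the 4 differences, 3 transitions and 1 transversion over 30 sites: P = 3/30 = 0.100000, Q = 1/30 = 0.033333.
d = −0.5·ln(0.766667) − 0.25·ln(0.933334) = −0.5·(-0.265703) − 0.25·(-0.068992) = 0.1501.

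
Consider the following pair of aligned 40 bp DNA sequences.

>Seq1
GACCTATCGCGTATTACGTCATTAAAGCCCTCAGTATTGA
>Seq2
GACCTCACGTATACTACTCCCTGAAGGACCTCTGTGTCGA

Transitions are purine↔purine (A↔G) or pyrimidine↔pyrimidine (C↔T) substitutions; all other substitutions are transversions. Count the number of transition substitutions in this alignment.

Differing sites — 6:A/C (Tv); 7:T/A (Tv); 10:C/T (Ti); 11:G/A (Ti); 14:T/C (Ti); 18:G/T (Tv); 19:T/C (Ti); 21:A/C (Tv); 23:T/G (Tv); 26:A/G (Ti); 28:C/A (Tv); 33:A/T (Tv); 36:A/G (Ti); 38:T/C (Ti).
Of the 14 differences, 7 transitions and 7 transversions, so the answer is 7.

7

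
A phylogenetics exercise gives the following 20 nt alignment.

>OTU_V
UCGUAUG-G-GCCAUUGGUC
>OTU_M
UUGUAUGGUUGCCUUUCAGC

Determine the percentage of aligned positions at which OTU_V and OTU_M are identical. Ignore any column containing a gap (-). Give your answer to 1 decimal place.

66.7%

Excluding the 2 gap columns leaves 18 comparable sites.
Mismatches occur at site 2 (C↔U), site 9 (G↔U), site 14 (A↔U), site 17 (G↔C), site 18 (G↔A), site 19 (U↔G).
12 of the 18 comparable sites match, so the percent identity is 12/18 × 100 = 66.7%.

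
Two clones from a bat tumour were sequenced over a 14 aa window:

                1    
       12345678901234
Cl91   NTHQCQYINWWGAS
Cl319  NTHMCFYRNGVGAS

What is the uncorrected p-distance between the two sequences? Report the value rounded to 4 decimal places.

The sequences differ at positions 4 (Q/M), 6 (Q/F), 8 (I/R), 10 (W/G), 11 (W/V).
There are 5 differences over 14 sites, so p = 5/14 = 0.3571.

0.3571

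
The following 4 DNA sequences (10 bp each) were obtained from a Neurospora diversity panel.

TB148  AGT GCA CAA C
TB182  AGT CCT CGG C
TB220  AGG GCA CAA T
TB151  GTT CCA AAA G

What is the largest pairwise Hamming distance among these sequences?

Pairwise Hamming distances:
  TB148 vs TB182: 4
  TB148 vs TB220: 2
  TB148 vs TB151: 5
  TB182 vs TB220: 6
  TB182 vs TB151: 7
  TB220 vs TB151: 6
The largest is 7, between TB182 and TB151.

7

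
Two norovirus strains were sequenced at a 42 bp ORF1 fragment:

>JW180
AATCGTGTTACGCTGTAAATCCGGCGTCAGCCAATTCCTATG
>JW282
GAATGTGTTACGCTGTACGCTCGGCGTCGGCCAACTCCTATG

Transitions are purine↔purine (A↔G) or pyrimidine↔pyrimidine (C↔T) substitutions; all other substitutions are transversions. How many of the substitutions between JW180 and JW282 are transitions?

7

Differing sites — 1:A/G (Ti); 3:T/A (Tv); 4:C/T (Ti); 18:A/C (Tv); 19:A/G (Ti); 20:T/C (Ti); 21:C/T (Ti); 29:A/G (Ti); 35:T/C (Ti).
Of the 9 differences, 7 transitions and 2 transversions, so the answer is 7.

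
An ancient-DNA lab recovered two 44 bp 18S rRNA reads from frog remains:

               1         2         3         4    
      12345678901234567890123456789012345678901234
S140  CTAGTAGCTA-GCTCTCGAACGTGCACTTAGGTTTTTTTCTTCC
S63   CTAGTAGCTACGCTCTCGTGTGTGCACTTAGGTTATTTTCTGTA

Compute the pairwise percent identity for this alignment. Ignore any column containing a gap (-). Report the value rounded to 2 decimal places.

Excluding the 1 gap column leaves 43 comparable sites.
Mismatches occur at site 19 (A→T), site 20 (A→G), site 21 (C→T), site 35 (T→A), site 42 (T→G), site 43 (C→T), site 44 (C→A).
36 of the 43 comparable sites match, so the percent identity is 36/43 × 100 = 83.72%.

83.72%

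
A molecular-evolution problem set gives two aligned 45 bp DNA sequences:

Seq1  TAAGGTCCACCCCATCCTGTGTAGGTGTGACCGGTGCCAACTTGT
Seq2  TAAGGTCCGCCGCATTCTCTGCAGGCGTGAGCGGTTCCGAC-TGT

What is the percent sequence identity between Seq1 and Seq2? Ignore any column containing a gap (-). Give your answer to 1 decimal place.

Excluding the 1 gap column leaves 44 comparable sites.
Mismatches occur at site 9 (A↔G), site 12 (C↔G), site 16 (C↔T), site 19 (G↔C), site 22 (T↔C), site 26 (T↔C), site 31 (C↔G), site 36 (G↔T), site 39 (A↔G).
35 of the 44 comparable sites match, so the percent identity is 35/44 × 100 = 79.5%.

79.5%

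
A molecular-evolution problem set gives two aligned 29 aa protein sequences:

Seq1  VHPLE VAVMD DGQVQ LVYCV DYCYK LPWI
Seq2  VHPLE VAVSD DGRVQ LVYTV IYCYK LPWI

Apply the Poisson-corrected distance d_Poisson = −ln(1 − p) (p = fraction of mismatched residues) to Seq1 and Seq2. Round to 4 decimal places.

The sequences differ at positions 9 (M/S), 13 (Q/R), 19 (C/T), 21 (D/I).
p = 4/29 = 0.137931.
d = −ln(1 − 0.137931) = −ln(0.862069) = 0.1484.

0.1484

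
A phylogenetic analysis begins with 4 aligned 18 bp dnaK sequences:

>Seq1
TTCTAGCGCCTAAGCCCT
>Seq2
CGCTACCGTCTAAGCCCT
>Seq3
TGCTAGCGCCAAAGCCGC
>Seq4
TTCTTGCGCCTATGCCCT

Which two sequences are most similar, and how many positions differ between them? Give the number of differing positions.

2

Pairwise Hamming distances:
  Seq1 vs Seq2: 4
  Seq1 vs Seq3: 4
  Seq1 vs Seq4: 2
  Seq2 vs Seq3: 6
  Seq2 vs Seq4: 6
  Seq3 vs Seq4: 6
The smallest is 2, between Seq1 and Seq4.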